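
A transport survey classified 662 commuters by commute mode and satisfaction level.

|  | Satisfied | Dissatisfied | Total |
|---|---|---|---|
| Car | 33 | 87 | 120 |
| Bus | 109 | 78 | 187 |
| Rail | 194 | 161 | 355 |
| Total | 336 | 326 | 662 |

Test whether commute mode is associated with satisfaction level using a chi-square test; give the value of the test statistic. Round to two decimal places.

32.36

Grand total N = 662.
Expected counts (row total × column total / N):
  Car, Satisfied: 120×336/662 = 60.906
  Car, Dissatisfied: 120×326/662 = 59.094
  Bus, Satisfied: 187×336/662 = 94.912
  Bus, Dissatisfied: 187×326/662 = 92.088
  Rail, Satisfied: 355×336/662 = 180.181
  Rail, Dissatisfied: 355×326/662 = 174.819
Contributions (O − E)²/E:
  (33 − 60.906)²/60.906 = 12.7860
  (87 − 59.094)²/59.094 = 13.1781
  (109 − 94.912)²/94.912 = 2.0911
  (78 − 92.088)²/92.088 = 2.1552
  (194 − 180.181)²/180.181 = 1.0598
  (161 − 174.819)²/174.819 = 1.0924
χ² = 12.7860 + 13.1781 + 2.0911 + 2.1552 + 1.0598 + 1.0924 = 32.36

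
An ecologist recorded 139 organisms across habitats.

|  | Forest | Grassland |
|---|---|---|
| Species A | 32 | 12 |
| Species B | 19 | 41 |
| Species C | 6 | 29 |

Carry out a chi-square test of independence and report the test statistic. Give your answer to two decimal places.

Row totals: 44, 60, 35. Column totals: 57, 82. Grand total N = 139.
Expected counts (row total × column total / N):
  Species A, Forest: 44×57/139 = 18.0432
  Species A, Grassland: 44×82/139 = 25.9568
  Species B, Forest: 60×57/139 = 24.6043
  Species B, Grassland: 60×82/139 = 35.3957
  Species C, Forest: 35×57/139 = 14.3525
  Species C, Grassland: 35×82/139 = 20.6475
Contributions (O − E)²/E:
  (32 − 18.0432)²/18.0432 = 10.7959
  (12 − 25.9568)²/25.9568 = 7.5045
  (19 − 24.6043)²/24.6043 = 1.2765
  (41 − 35.3957)²/35.3957 = 0.8873
  (6 − 14.3525)²/14.3525 = 4.8608
  (29 − 20.6475)²/20.6475 = 3.3788
χ² = 10.7959 + 7.5045 + 1.2765 + 0.8873 + 4.8608 + 3.3788 = 28.70

28.70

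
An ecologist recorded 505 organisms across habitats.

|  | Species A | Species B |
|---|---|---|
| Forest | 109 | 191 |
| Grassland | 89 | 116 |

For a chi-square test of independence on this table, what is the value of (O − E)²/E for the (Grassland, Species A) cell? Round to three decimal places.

0.925

Row total (Grassland) = 205; column total (Species A) = 198; N = 505.
Expected count E = 205 × 198 / 505 = 80.3762.
Contribution = (O − E)²/E = (89 − 80.3762)² / 80.3762 = 0.925.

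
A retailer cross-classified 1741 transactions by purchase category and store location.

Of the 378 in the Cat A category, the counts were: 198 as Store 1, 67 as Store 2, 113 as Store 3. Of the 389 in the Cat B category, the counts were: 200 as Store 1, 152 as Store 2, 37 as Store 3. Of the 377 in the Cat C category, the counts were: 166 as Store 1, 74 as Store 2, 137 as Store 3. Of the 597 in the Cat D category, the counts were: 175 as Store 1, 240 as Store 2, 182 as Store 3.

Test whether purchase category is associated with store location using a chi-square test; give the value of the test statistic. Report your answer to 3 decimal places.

163.270

Row totals: 378, 389, 377, 597. Column totals: 739, 533, 469. Grand total N = 1741.
Expected counts (row total × column total / N):
  Cat A, Store 1: 378×739/1741 = 160.4492
  Cat A, Store 2: 378×533/1741 = 115.7231
  Cat A, Store 3: 378×469/1741 = 101.8277
  Cat B, Store 1: 389×739/1741 = 165.1183
  Cat B, Store 2: 389×533/1741 = 119.0908
  Cat B, Store 3: 389×469/1741 = 104.7909
  Cat C, Store 1: 377×739/1741 = 160.0247
  Cat C, Store 2: 377×533/1741 = 115.4170
  Cat C, Store 3: 377×469/1741 = 101.5583
  Cat D, Store 1: 597×739/1741 = 253.4078
  Cat D, Store 2: 597×533/1741 = 182.7691
  Cat D, Store 3: 597×469/1741 = 160.8231
Contributions (O − E)²/E:
  (198 − 160.4492)²/160.4492 = 8.7882
  (67 − 115.7231)²/115.7231 = 20.5140
  (113 − 101.8277)²/101.8277 = 1.2258
  (200 − 165.1183)²/165.1183 = 7.3689
  (152 − 119.0908)²/119.0908 = 9.0940
  (37 − 104.7909)²/104.7909 = 43.8550
  (166 − 160.0247)²/160.0247 = 0.2231
  (74 − 115.4170)²/115.4170 = 14.8624
  (137 − 101.5583)²/101.5583 = 12.3684
  (175 − 253.4078)²/253.4078 = 24.2604
  (240 − 182.7691)²/182.7691 = 17.9208
  (182 − 160.8231)²/160.8231 = 2.7885
χ² = 8.7882 + 20.5140 + 1.2258 + 7.3689 + 9.0940 + 43.8550 + 0.2231 + 14.8624 + 12.3684 + 24.2604 + 17.9208 + 2.7885 = 163.270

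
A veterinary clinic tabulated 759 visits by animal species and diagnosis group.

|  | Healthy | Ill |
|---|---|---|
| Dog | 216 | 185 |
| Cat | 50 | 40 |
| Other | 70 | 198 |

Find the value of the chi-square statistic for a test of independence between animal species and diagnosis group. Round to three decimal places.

55.397

Row totals: 401, 90, 268. Column totals: 336, 423. Grand total N = 759.
Expected counts (row total × column total / N):
  Dog, Healthy: 401×336/759 = 177.5178
  Dog, Ill: 401×423/759 = 223.4822
  Cat, Healthy: 90×336/759 = 39.8419
  Cat, Ill: 90×423/759 = 50.1581
  Other, Healthy: 268×336/759 = 118.6403
  Other, Ill: 268×423/759 = 149.3597
Contributions (O − E)²/E:
  (216 − 177.5178)²/177.5178 = 8.3421
  (185 − 223.4822)²/223.4822 = 6.6264
  (50 − 39.8419)²/39.8419 = 2.5899
  (40 − 50.1581)²/50.1581 = 2.0572
  (70 − 118.6403)²/118.6403 = 19.9416
  (198 − 149.3597)²/149.3597 = 15.8401
χ² = 8.3421 + 6.6264 + 2.5899 + 2.0572 + 19.9416 + 15.8401 = 55.397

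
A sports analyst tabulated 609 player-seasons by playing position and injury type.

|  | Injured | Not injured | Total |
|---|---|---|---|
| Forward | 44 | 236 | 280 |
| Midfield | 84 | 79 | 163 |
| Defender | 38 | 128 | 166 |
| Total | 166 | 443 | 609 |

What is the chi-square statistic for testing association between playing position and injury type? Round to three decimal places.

68.860

Grand total N = 609.
Expected counts (row total × column total / N):
  Forward, Injured: 280×166/609 = 76.3218
  Forward, Not injured: 280×443/609 = 203.6782
  Midfield, Injured: 163×166/609 = 44.4302
  Midfield, Not injured: 163×443/609 = 118.5698
  Defender, Injured: 166×166/609 = 45.2479
  Defender, Not injured: 166×443/609 = 120.7521
Contributions (O − E)²/E:
  (44 − 76.3218)²/76.3218 = 13.6881
  (236 − 203.6782)²/203.6782 = 5.1292
  (84 − 44.4302)²/44.4302 = 35.2411
  (79 − 118.5698)²/118.5698 = 13.2055
  (38 − 45.2479)²/45.2479 = 1.1610
  (128 − 120.7521)²/120.7521 = 0.4350
χ² = 13.6881 + 5.1292 + 35.2411 + 13.2055 + 1.1610 + 0.4350 = 68.860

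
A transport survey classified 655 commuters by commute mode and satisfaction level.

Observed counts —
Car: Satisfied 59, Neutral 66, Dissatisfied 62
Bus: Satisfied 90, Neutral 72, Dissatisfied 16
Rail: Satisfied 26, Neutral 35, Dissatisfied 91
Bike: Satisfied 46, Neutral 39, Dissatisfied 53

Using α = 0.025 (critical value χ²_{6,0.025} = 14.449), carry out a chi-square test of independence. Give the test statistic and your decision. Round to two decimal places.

Row totals: 187, 178, 152, 138. Column totals: 221, 212, 222. Grand total N = 655.
Expected counts (row total × column total / N):
  Car, Satisfied: 187×221/655 = 63.095
  Car, Neutral: 187×212/655 = 60.525
  Car, Dissatisfied: 187×222/655 = 63.380
  Bus, Satisfied: 178×221/655 = 60.058
  Bus, Neutral: 178×212/655 = 57.612
  Bus, Dissatisfied: 178×222/655 = 60.330
  Rail, Satisfied: 152×221/655 = 51.285
  Rail, Neutral: 152×212/655 = 49.197
  Rail, Dissatisfied: 152×222/655 = 51.518
  Bike, Satisfied: 138×221/655 = 46.562
  Bike, Neutral: 138×212/655 = 44.666
  Bike, Dissatisfied: 138×222/655 = 46.773
Contributions (O − E)²/E:
  (59 − 63.095)²/63.095 = 0.2658
  (66 − 60.525)²/60.525 = 0.4953
  (62 − 63.380)²/63.380 = 0.0300
  (90 − 60.058)²/60.058 = 14.9276
  (72 − 57.612)²/57.612 = 3.5933
  (16 − 60.330)²/60.330 = 32.5733
  (26 − 51.285)²/51.285 = 12.4662
  (35 − 49.197)²/49.197 = 4.0969
  (91 − 51.518)²/51.518 = 30.2579
  (46 − 46.562)²/46.562 = 0.0068
  (39 − 44.666)²/44.666 = 0.7187
  (53 − 46.773)²/46.773 = 0.8290
χ² = 0.2658 + 0.4953 + 0.0300 + 14.9276 + 3.5933 + 32.5733 + 12.4662 + 4.0969 + 30.2579 + 0.0068 + 0.7187 + 0.8290 = 100.26
df = (4−1)(3−1) = 6. Since 100.26 > 14.449, reject the null hypothesis of independence at α = 0.025.

100.26; reject H₀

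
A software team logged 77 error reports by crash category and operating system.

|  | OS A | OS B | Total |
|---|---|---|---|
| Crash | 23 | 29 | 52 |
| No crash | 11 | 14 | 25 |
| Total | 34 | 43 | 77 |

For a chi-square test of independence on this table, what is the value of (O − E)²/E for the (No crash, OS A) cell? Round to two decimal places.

0.00

Row total (No crash) = 25; column total (OS A) = 34; N = 77.
Expected count E = 25 × 34 / 77 = 11.039.
Contribution = (O − E)²/E = (11 − 11.039)² / 11.039 = 0.00.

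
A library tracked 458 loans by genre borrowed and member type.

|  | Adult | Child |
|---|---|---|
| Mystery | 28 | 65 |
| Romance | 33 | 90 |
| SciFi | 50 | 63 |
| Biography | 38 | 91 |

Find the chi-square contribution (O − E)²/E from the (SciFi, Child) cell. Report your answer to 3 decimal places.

2.299

Row total (SciFi) = 113; column total (Child) = 309; N = 458.
Expected count E = 113 × 309 / 458 = 76.2380.
Contribution = (O − E)²/E = (63 − 76.2380)² / 76.2380 = 2.299.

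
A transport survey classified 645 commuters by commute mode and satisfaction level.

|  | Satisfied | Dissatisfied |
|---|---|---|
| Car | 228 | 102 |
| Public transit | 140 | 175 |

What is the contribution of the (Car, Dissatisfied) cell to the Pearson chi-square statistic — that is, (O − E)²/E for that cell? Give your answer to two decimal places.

11.13

Row total (Car) = 330; column total (Dissatisfied) = 277; N = 645.
Expected count E = 330 × 277 / 645 = 141.721.
Contribution = (O − E)²/E = (102 − 141.721)² / 141.721 = 11.13.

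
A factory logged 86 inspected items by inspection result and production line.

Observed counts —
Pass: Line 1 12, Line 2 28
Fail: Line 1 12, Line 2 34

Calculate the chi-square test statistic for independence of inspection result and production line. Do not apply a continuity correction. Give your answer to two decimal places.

Row totals: 40, 46. Column totals: 24, 62. Grand total N = 86.
Expected counts (row total × column total / N):
  Pass, Line 1: 40×24/86 = 11.163
  Pass, Line 2: 40×62/86 = 28.837
  Fail, Line 1: 46×24/86 = 12.837
  Fail, Line 2: 46×62/86 = 33.163
Contributions (O − E)²/E:
  (12 − 11.163)²/11.163 = 0.0628
  (28 − 28.837)²/28.837 = 0.0243
  (12 − 12.837)²/12.837 = 0.0546
  (34 − 33.163)²/33.163 = 0.0211
χ² = 0.0628 + 0.0243 + 0.0546 + 0.0211 = 0.16

0.16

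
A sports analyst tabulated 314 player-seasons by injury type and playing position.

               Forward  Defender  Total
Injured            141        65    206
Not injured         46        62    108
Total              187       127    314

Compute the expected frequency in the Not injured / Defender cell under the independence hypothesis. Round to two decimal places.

43.68

Row total (Not injured) = 108; column total (Defender) = 127; grand total N = 314.
Expected count = (row total × column total) / N = 108 × 127 / 314 = 43.68.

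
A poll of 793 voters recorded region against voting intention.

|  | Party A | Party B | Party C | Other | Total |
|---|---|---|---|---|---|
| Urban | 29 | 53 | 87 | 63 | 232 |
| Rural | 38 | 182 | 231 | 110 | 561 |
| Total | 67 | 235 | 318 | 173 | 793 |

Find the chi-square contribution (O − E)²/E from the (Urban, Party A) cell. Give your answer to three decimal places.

Row total (Urban) = 232; column total (Party A) = 67; N = 793.
Expected count E = 232 × 67 / 793 = 19.6015.
Contribution = (O − E)²/E = (29 − 19.6015)² / 19.6015 = 4.506.

4.506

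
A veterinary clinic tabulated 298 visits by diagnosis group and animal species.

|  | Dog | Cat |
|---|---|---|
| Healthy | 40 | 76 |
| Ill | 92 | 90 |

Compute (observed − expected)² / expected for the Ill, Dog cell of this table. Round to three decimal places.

1.607

Row total (Ill) = 182; column total (Dog) = 132; N = 298.
Expected count E = 182 × 132 / 298 = 80.6174.
Contribution = (O − E)²/E = (92 − 80.6174)² / 80.6174 = 1.607.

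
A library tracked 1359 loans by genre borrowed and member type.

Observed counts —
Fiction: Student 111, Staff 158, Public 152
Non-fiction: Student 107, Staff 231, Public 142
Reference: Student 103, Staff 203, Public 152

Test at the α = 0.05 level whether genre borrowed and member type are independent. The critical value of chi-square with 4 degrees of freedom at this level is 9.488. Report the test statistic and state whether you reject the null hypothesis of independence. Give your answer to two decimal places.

10.76; reject H₀

Row totals: 421, 480, 458. Column totals: 321, 592, 446. Grand total N = 1359.
Expected counts (row total × column total / N):
  Fiction, Student: 421×321/1359 = 99.442
  Fiction, Staff: 421×592/1359 = 183.394
  Fiction, Public: 421×446/1359 = 138.165
  Non-fiction, Student: 480×321/1359 = 113.377
  Non-fiction, Staff: 480×592/1359 = 209.095
  Non-fiction, Public: 480×446/1359 = 157.528
  Reference, Student: 458×321/1359 = 108.181
  Reference, Staff: 458×592/1359 = 199.511
  Reference, Public: 458×446/1359 = 150.308
Contributions (O − E)²/E:
  (111 − 99.442)²/99.442 = 1.3434
  (158 − 183.394)²/183.394 = 3.5162
  (152 − 138.165)²/138.165 = 1.3854
  (107 − 113.377)²/113.377 = 0.3587
  (231 − 209.095)²/209.095 = 2.2948
  (142 − 157.528)²/157.528 = 1.5306
  (103 − 108.181)²/108.181 = 0.2481
  (203 − 199.511)²/199.511 = 0.0610
  (152 − 150.308)²/150.308 = 0.0190
χ² = 1.3434 + 3.5162 + 1.3854 + 0.3587 + 2.2948 + 1.5306 + 0.2481 + 0.0610 + 0.0190 = 10.76
df = (3−1)(3−1) = 4. Since 10.76 > 9.488, reject the null hypothesis of independence at α = 0.05.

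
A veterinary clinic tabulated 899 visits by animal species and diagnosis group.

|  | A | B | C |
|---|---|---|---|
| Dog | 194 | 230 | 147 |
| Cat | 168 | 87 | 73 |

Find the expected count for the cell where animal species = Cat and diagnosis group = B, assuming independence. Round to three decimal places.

115.657

Row total (Cat) = 328; column total (B) = 317; grand total N = 899.
Expected count = (row total × column total) / N = 328 × 317 / 899 = 115.657.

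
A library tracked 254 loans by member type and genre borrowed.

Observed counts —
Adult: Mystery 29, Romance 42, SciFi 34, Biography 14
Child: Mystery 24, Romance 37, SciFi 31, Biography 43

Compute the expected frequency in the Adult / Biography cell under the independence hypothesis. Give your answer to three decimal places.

26.705

Row total (Adult) = 119; column total (Biography) = 57; grand total N = 254.
Expected count = (row total × column total) / N = 119 × 57 / 254 = 26.705.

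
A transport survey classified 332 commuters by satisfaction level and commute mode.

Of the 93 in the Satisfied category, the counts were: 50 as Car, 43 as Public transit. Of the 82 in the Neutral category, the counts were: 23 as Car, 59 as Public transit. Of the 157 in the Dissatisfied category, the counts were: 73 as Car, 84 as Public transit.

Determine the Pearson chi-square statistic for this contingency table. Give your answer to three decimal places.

Row totals: 93, 82, 157. Column totals: 146, 186. Grand total N = 332.
Expected counts (row total × column total / N):
  Satisfied, Car: 93×146/332 = 40.8976
  Satisfied, Public transit: 93×186/332 = 52.1024
  Neutral, Car: 82×146/332 = 36.0602
  Neutral, Public transit: 82×186/332 = 45.9398
  Dissatisfied, Car: 157×146/332 = 69.0422
  Dissatisfied, Public transit: 157×186/332 = 87.9578
Contributions (O − E)²/E:
  (50 − 40.8976)²/40.8976 = 2.0259
  (43 − 52.1024)²/52.1024 = 1.5902
  (23 − 36.0602)²/36.0602 = 4.7301
  (59 − 45.9398)²/45.9398 = 3.7129
  (73 − 69.0422)²/69.0422 = 0.2269
  (84 − 87.9578)²/87.9578 = 0.1781
χ² = 2.0259 + 1.5902 + 4.7301 + 3.7129 + 0.2269 + 0.1781 = 12.464

12.464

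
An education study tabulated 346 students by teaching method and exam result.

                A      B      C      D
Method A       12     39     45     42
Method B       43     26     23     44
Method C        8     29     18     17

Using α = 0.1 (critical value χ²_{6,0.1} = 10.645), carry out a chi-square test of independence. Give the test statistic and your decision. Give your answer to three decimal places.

Row totals: 138, 136, 72. Column totals: 63, 94, 86, 103. Grand total N = 346.
Expected counts (row total × column total / N):
  Method A, A: 138×63/346 = 25.1272
  Method A, B: 138×94/346 = 37.4913
  Method A, C: 138×86/346 = 34.3006
  Method A, D: 138×103/346 = 41.0809
  Method B, A: 136×63/346 = 24.7630
  Method B, B: 136×94/346 = 36.9480
  Method B, C: 136×86/346 = 33.8035
  Method B, D: 136×103/346 = 40.4855
  Method C, A: 72×63/346 = 13.1098
  Method C, B: 72×94/346 = 19.5607
  Method C, C: 72×86/346 = 17.8960
  Method C, D: 72×103/346 = 21.4335
Contributions (O − E)²/E:
  (12 − 25.1272)²/25.1272 = 6.8580
  (39 − 37.4913)²/37.4913 = 0.0607
  (45 − 34.3006)²/34.3006 = 3.3375
  (42 − 41.0809)²/41.0809 = 0.0206
  (43 − 24.7630)²/24.7630 = 13.4309
  (26 − 36.9480)²/36.9480 = 3.2440
  (23 − 33.8035)²/33.8035 = 3.4528
  (44 − 40.4855)²/40.4855 = 0.3051
  (8 − 13.1098)²/13.1098 = 1.9916
  (29 − 19.5607)²/19.5607 = 4.5551
  (18 − 17.8960)²/17.8960 = 0.0006
  (17 − 21.4335)²/21.4335 = 0.9171
χ² = 6.8580 + 0.0607 + 3.3375 + 0.0206 + 13.4309 + 3.2440 + 3.4528 + 0.3051 + 1.9916 + 4.5551 + 0.0006 + 0.9171 = 38.174
df = (3−1)(4−1) = 6. Since 38.174 > 10.645, reject the null hypothesis of independence at α = 0.1.

38.174; reject H₀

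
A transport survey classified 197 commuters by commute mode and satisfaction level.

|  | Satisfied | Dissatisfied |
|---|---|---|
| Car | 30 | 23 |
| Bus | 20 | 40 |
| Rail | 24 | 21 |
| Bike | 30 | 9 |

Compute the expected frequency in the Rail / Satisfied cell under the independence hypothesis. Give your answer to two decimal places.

Row total (Rail) = 45; column total (Satisfied) = 104; grand total N = 197.
Expected count = (row total × column total) / N = 45 × 104 / 197 = 23.76.

23.76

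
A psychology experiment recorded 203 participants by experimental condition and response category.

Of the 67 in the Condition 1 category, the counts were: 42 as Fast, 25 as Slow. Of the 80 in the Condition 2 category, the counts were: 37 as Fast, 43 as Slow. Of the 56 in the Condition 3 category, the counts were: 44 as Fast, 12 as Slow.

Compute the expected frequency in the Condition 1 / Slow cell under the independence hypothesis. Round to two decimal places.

26.40

Row total (Condition 1) = 67; column total (Slow) = 80; grand total N = 203.
Expected count = (row total × column total) / N = 67 × 80 / 203 = 26.40.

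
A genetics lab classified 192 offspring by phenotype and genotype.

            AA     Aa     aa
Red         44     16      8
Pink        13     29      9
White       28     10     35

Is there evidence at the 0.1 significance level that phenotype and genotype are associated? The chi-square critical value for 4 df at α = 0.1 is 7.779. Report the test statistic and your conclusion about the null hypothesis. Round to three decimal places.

Row totals: 68, 51, 73. Column totals: 85, 55, 52. Grand total N = 192.
Expected counts (row total × column total / N):
  Red, AA: 68×85/192 = 30.1042
  Red, Aa: 68×55/192 = 19.4792
  Red, aa: 68×52/192 = 18.4167
  Pink, AA: 51×85/192 = 22.5781
  Pink, Aa: 51×55/192 = 14.6094
  Pink, aa: 51×52/192 = 13.8125
  White, AA: 73×85/192 = 32.3177
  White, Aa: 73×55/192 = 20.9115
  White, aa: 73×52/192 = 19.7708
Contributions (O − E)²/E:
  (44 − 30.1042)²/30.1042 = 6.4142
  (16 − 19.4792)²/19.4792 = 0.6214
  (8 − 18.4167)²/18.4167 = 5.8918
  (13 − 22.5781)²/22.5781 = 4.0632
  (29 − 14.6094)²/14.6094 = 14.1751
  (9 − 13.8125)²/13.8125 = 1.6768
  (28 − 32.3177)²/32.3177 = 0.5769
  (10 − 20.9115)²/20.9115 = 5.6936
  (35 − 19.7708)²/19.7708 = 11.7309
χ² = 6.4142 + 0.6214 + 5.8918 + 4.0632 + 14.1751 + 1.6768 + 0.5769 + 5.6936 + 11.7309 = 50.844
df = (3−1)(3−1) = 4. Since 50.844 > 7.779, reject the null hypothesis of independence at α = 0.1.

50.844; reject H₀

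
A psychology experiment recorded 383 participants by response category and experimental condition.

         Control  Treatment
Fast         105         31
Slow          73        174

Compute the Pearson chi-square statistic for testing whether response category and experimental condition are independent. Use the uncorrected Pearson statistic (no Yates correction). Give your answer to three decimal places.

80.059

Row totals: 136, 247. Column totals: 178, 205. Grand total N = 383.
Expected counts (row total × column total / N):
  Fast, Control: 136×178/383 = 63.2063
  Fast, Treatment: 136×205/383 = 72.7937
  Slow, Control: 247×178/383 = 114.7937
  Slow, Treatment: 247×205/383 = 132.2063
Contributions (O − E)²/E:
  (105 − 63.2063)²/63.2063 = 27.6351
  (31 − 72.7937)²/72.7937 = 23.9954
  (73 − 114.7937)²/114.7937 = 15.2161
  (174 − 132.2063)²/132.2063 = 13.2120
χ² = 27.6351 + 23.9954 + 15.2161 + 13.2120 = 80.059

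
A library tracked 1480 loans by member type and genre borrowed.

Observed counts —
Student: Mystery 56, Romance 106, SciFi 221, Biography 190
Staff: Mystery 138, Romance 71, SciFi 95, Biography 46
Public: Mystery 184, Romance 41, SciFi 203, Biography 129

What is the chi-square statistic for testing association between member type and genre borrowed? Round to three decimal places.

172.536

Row totals: 573, 350, 557. Column totals: 378, 218, 519, 365. Grand total N = 1480.
Expected counts (row total × column total / N):
  Student, Mystery: 573×378/1480 = 146.3473
  Student, Romance: 573×218/1480 = 84.4014
  Student, SciFi: 573×519/1480 = 200.9372
  Student, Biography: 573×365/1480 = 141.3142
  Staff, Mystery: 350×378/1480 = 89.3919
  Staff, Romance: 350×218/1480 = 51.5541
  Staff, SciFi: 350×519/1480 = 122.7365
  Staff, Biography: 350×365/1480 = 86.3176
  Public, Mystery: 557×378/1480 = 142.2608
  Public, Romance: 557×218/1480 = 82.0446
  Public, SciFi: 557×519/1480 = 195.3264
  Public, Biography: 557×365/1480 = 137.3682
Contributions (O − E)²/E:
  (56 − 146.3473)²/146.3473 = 55.7758
  (106 − 84.4014)²/84.4014 = 5.5272
  (221 − 200.9372)²/200.9372 = 2.0032
  (190 − 141.3142)²/141.3142 = 16.7733
  (138 − 89.3919)²/89.3919 = 26.4313
  (71 − 51.5541)²/51.5541 = 7.3349
  (95 − 122.7365)²/122.7365 = 6.2680
  (46 − 86.3176)²/86.3176 = 18.8317
  (184 − 142.2608)²/142.2608 = 12.2462
  (41 − 82.0446)²/82.0446 = 20.5335
  (203 − 195.3264)²/195.3264 = 0.3015
  (129 − 137.3682)²/137.3682 = 0.5098
χ² = 55.7758 + 5.5272 + 2.0032 + 16.7733 + 26.4313 + 7.3349 + 6.2680 + 18.8317 + 12.2462 + 20.5335 + 0.3015 + 0.5098 = 172.536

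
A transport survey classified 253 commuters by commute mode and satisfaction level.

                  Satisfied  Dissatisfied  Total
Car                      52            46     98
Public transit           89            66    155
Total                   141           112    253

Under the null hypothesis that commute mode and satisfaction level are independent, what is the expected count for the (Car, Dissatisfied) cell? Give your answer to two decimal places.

Row total (Car) = 98; column total (Dissatisfied) = 112; grand total N = 253.
Expected count = (row total × column total) / N = 98 × 112 / 253 = 43.38.

43.38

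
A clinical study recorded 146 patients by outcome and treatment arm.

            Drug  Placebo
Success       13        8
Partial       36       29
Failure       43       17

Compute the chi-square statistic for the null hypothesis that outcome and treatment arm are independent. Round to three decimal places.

Row totals: 21, 65, 60. Column totals: 92, 54. Grand total N = 146.
Expected counts (row total × column total / N):
  Success, Drug: 21×92/146 = 13.2329
  Success, Placebo: 21×54/146 = 7.7671
  Partial, Drug: 65×92/146 = 40.9589
  Partial, Placebo: 65×54/146 = 24.0411
  Failure, Drug: 60×92/146 = 37.8082
  Failure, Placebo: 60×54/146 = 22.1918
Contributions (O − E)²/E:
  (13 − 13.2329)²/13.2329 = 0.0041
  (8 − 7.7671)²/7.7671 = 0.0070
  (36 − 40.9589)²/40.9589 = 0.6004
  (29 − 24.0411)²/24.0411 = 1.0229
  (43 − 37.8082)²/37.8082 = 0.7129
  (17 − 22.1918)²/22.1918 = 1.2146
χ² = 0.0041 + 0.0070 + 0.6004 + 1.0229 + 0.7129 + 1.2146 = 3.562

3.562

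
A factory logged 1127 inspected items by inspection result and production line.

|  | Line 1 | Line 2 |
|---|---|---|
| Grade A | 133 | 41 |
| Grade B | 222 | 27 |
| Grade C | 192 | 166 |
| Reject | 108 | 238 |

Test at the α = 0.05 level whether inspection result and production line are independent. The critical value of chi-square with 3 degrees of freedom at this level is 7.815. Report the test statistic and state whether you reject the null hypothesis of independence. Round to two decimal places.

228.39; reject H₀

Row totals: 174, 249, 358, 346. Column totals: 655, 472. Grand total N = 1127.
Expected counts (row total × column total / N):
  Grade A, Line 1: 174×655/1127 = 101.127
  Grade A, Line 2: 174×472/1127 = 72.873
  Grade B, Line 1: 249×655/1127 = 144.716
  Grade B, Line 2: 249×472/1127 = 104.284
  Grade C, Line 1: 358×655/1127 = 208.066
  Grade C, Line 2: 358×472/1127 = 149.934
  Reject, Line 1: 346×655/1127 = 201.091
  Reject, Line 2: 346×472/1127 = 144.909
Contributions (O − E)²/E:
  (133 − 101.127)²/101.127 = 10.0457
  (41 − 72.873)²/72.873 = 13.9405
  (222 − 144.716)²/144.716 = 41.2727
  (27 − 104.284)²/104.284 = 57.2745
  (192 − 208.066)²/208.066 = 1.2406
  (166 − 149.934)²/149.934 = 1.7215
  (108 − 201.091)²/201.091 = 43.0946
  (238 − 144.909)²/144.909 = 59.8026
χ² = 10.0457 + 13.9405 + 41.2727 + 57.2745 + 1.2406 + 1.7215 + 43.0946 + 59.8026 = 228.39
df = (4−1)(2−1) = 3. Since 228.39 > 7.815, reject the null hypothesis of independence at α = 0.05.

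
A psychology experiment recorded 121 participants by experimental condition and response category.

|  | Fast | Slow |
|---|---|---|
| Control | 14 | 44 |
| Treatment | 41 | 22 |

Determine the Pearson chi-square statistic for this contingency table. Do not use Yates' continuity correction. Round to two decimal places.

20.42

Row totals: 58, 63. Column totals: 55, 66. Grand total N = 121.
Expected counts (row total × column total / N):
  Control, Fast: 58×55/121 = 26.364
  Control, Slow: 58×66/121 = 31.636
  Treatment, Fast: 63×55/121 = 28.636
  Treatment, Slow: 63×66/121 = 34.364
Contributions (O − E)²/E:
  (14 − 26.364)²/26.364 = 5.7984
  (44 − 31.636)²/31.636 = 4.8321
  (41 − 28.636)²/28.636 = 5.3383
  (22 − 34.364)²/34.364 = 4.4485
χ² = 5.7984 + 4.8321 + 5.3383 + 4.4485 = 20.42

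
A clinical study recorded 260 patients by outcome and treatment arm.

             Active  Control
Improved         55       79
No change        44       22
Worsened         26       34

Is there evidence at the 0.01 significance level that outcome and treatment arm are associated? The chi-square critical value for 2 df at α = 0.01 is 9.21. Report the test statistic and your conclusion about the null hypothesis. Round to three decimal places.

Row totals: 134, 66, 60. Column totals: 125, 135. Grand total N = 260.
Expected counts (row total × column total / N):
  Improved, Active: 134×125/260 = 64.4231
  Improved, Control: 134×135/260 = 69.5769
  No change, Active: 66×125/260 = 31.7308
  No change, Control: 66×135/260 = 34.2692
  Worsened, Active: 60×125/260 = 28.8462
  Worsened, Control: 60×135/260 = 31.1538
Contributions (O − E)²/E:
  (55 − 64.4231)²/64.4231 = 1.3783
  (79 − 69.5769)²/69.5769 = 1.2762
  (44 − 31.7308)²/31.7308 = 4.7441
  (22 − 34.2692)²/34.2692 = 4.3927
  (26 − 28.8462)²/28.8462 = 0.2808
  (34 − 31.1538)²/31.1538 = 0.2600
χ² = 1.3783 + 1.2762 + 4.7441 + 4.3927 + 0.2808 + 0.2600 = 12.332
df = (3−1)(2−1) = 2. Since 12.332 > 9.21, reject the null hypothesis of independence at α = 0.01.

12.332; reject H₀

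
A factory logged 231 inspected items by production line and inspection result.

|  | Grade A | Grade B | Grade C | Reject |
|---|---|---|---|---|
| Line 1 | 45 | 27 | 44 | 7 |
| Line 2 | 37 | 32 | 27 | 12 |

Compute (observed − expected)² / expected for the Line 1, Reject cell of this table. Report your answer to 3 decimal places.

0.960

Row total (Line 1) = 123; column total (Reject) = 19; N = 231.
Expected count E = 123 × 19 / 231 = 10.1169.
Contribution = (O − E)²/E = (7 − 10.1169)² / 10.1169 = 0.960.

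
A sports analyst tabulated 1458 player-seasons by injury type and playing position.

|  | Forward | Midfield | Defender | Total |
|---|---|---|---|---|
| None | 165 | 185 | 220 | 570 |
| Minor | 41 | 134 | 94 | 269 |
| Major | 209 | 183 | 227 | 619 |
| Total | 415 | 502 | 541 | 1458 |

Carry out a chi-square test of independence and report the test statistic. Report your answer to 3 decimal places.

46.783

Grand total N = 1458.
Expected counts (row total × column total / N):
  None, Forward: 570×415/1458 = 162.2428
  None, Midfield: 570×502/1458 = 196.2551
  None, Defender: 570×541/1458 = 211.5021
  Minor, Forward: 269×415/1458 = 76.5672
  Minor, Midfield: 269×502/1458 = 92.6187
  Minor, Defender: 269×541/1458 = 99.8141
  Major, Forward: 619×415/1458 = 176.1900
  Major, Midfield: 619×502/1458 = 213.1262
  Major, Defender: 619×541/1458 = 229.6838
Contributions (O − E)²/E:
  (165 − 162.2428)²/162.2428 = 0.0469
  (185 − 196.2551)²/196.2551 = 0.6455
  (220 − 211.5021)²/211.5021 = 0.3414
  (41 − 76.5672)²/76.5672 = 16.5218
  (134 − 92.6187)²/92.6187 = 18.4888
  (94 − 99.8141)²/99.8141 = 0.3387
  (209 − 176.1900)²/176.1900 = 6.1099
  (183 − 213.1262)²/213.1262 = 4.2585
  (227 − 229.6838)²/229.6838 = 0.0314
χ² = 0.0469 + 0.6455 + 0.3414 + 16.5218 + 18.4888 + 0.3387 + 6.1099 + 4.2585 + 0.0314 = 46.783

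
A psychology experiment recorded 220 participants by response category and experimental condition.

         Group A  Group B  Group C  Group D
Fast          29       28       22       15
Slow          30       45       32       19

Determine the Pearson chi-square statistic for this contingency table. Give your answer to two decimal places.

1.68

Row totals: 94, 126. Column totals: 59, 73, 54, 34. Grand total N = 220.
Expected counts (row total × column total / N):
  Fast, Group A: 94×59/220 = 25.209
  Fast, Group B: 94×73/220 = 31.191
  Fast, Group C: 94×54/220 = 23.073
  Fast, Group D: 94×34/220 = 14.527
  Slow, Group A: 126×59/220 = 33.791
  Slow, Group B: 126×73/220 = 41.809
  Slow, Group C: 126×54/220 = 30.927
  Slow, Group D: 126×34/220 = 19.473
Contributions (O − E)²/E:
  (29 − 25.209)²/25.209 = 0.5701
  (28 − 31.191)²/31.191 = 0.3265
  (22 − 23.073)²/23.073 = 0.0499
  (15 − 14.527)²/14.527 = 0.0154
  (30 − 33.791)²/33.791 = 0.4253
  (45 − 41.809)²/41.809 = 0.2435
  (32 − 30.927)²/30.927 = 0.0372
  (19 − 19.473)²/19.473 = 0.0115
χ² = 0.5701 + 0.3265 + 0.0499 + 0.0154 + 0.4253 + 0.2435 + 0.0372 + 0.0115 = 1.68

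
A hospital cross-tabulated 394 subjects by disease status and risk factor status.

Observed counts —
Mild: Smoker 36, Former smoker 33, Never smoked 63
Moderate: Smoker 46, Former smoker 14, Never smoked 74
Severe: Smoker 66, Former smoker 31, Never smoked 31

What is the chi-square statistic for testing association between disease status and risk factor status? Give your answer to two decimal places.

35.72

Row totals: 132, 134, 128. Column totals: 148, 78, 168. Grand total N = 394.
Expected counts (row total × column total / N):
  Mild, Smoker: 132×148/394 = 49.584
  Mild, Former smoker: 132×78/394 = 26.132
  Mild, Never smoked: 132×168/394 = 56.284
  Moderate, Smoker: 134×148/394 = 50.335
  Moderate, Former smoker: 134×78/394 = 26.528
  Moderate, Never smoked: 134×168/394 = 57.137
  Severe, Smoker: 128×148/394 = 48.081
  Severe, Former smoker: 128×78/394 = 25.340
  Severe, Never smoked: 128×168/394 = 54.579
Contributions (O − E)²/E:
  (36 − 49.584)²/49.584 = 3.7215
  (33 − 26.132)²/26.132 = 1.8050
  (63 − 56.284)²/56.284 = 0.8014
  (46 − 50.335)²/50.335 = 0.3733
  (14 − 26.528)²/26.528 = 5.9164
  (74 − 57.137)²/57.137 = 4.9768
  (66 − 48.081)²/48.081 = 6.6781
  (31 − 25.340)²/25.340 = 1.2642
  (31 − 54.579)²/54.579 = 10.1865
χ² = 3.7215 + 1.8050 + 0.8014 + 0.3733 + 5.9164 + 4.9768 + 6.6781 + 1.2642 + 10.1865 = 35.72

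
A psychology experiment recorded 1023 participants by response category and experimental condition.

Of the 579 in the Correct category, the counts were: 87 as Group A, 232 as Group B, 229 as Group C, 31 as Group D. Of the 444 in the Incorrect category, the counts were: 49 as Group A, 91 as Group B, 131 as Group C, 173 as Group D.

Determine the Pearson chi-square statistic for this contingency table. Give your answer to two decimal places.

Row totals: 579, 444. Column totals: 136, 323, 360, 204. Grand total N = 1023.
Expected counts (row total × column total / N):
  Correct, Group A: 579×136/1023 = 76.974
  Correct, Group B: 579×323/1023 = 182.812
  Correct, Group C: 579×360/1023 = 203.754
  Correct, Group D: 579×204/1023 = 115.460
  Incorrect, Group A: 444×136/1023 = 59.026
  Incorrect, Group B: 444×323/1023 = 140.188
  Incorrect, Group C: 444×360/1023 = 156.246
  Incorrect, Group D: 444×204/1023 = 88.540
Contributions (O − E)²/E:
  (87 − 76.974)²/76.974 = 1.3059
  (232 − 182.812)²/182.812 = 13.2347
  (229 − 203.754)²/203.754 = 3.1281
  (31 − 115.460)²/115.460 = 61.7832
  (49 − 59.026)²/59.026 = 1.7030
  (91 − 140.188)²/140.188 = 17.2587
  (131 − 156.246)²/156.246 = 4.0792
  (173 − 88.540)²/88.540 = 80.5680
χ² = 1.3059 + 13.2347 + 3.1281 + 61.7832 + 1.7030 + 17.2587 + 4.0792 + 80.5680 = 183.06

183.06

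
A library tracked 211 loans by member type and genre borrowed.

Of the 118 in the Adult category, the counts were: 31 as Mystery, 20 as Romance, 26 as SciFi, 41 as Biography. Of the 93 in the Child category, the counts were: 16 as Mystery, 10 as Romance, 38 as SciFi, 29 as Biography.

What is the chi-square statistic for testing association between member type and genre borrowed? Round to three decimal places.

9.600

Row totals: 118, 93. Column totals: 47, 30, 64, 70. Grand total N = 211.
Expected counts (row total × column total / N):
  Adult, Mystery: 118×47/211 = 26.2844
  Adult, Romance: 118×30/211 = 16.7773
  Adult, SciFi: 118×64/211 = 35.7915
  Adult, Biography: 118×70/211 = 39.1469
  Child, Mystery: 93×47/211 = 20.7156
  Child, Romance: 93×30/211 = 13.2227
  Child, SciFi: 93×64/211 = 28.2085
  Child, Biography: 93×70/211 = 30.8531
Contributions (O − E)²/E:
  (31 − 26.2844)²/26.2844 = 0.8460
  (20 − 16.7773)²/16.7773 = 0.6190
  (26 − 35.7915)²/35.7915 = 2.6787
  (41 − 39.1469)²/39.1469 = 0.0877
  (16 − 20.7156)²/20.7156 = 1.0734
  (10 − 13.2227)²/13.2227 = 0.7855
  (38 − 28.2085)²/28.2085 = 3.3987
  (29 − 30.8531)²/30.8531 = 0.1113
χ² = 0.8460 + 0.6190 + 2.6787 + 0.0877 + 1.0734 + 0.7855 + 3.3987 + 0.1113 = 9.600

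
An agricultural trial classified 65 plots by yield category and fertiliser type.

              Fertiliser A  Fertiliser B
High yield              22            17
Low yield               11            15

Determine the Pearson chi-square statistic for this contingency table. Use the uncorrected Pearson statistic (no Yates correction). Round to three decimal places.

Row totals: 39, 26. Column totals: 33, 32. Grand total N = 65.
Expected counts (row total × column total / N):
  High yield, Fertiliser A: 39×33/65 = 19.8000
  High yield, Fertiliser B: 39×32/65 = 19.2000
  Low yield, Fertiliser A: 26×33/65 = 13.2000
  Low yield, Fertiliser B: 26×32/65 = 12.8000
Contributions (O − E)²/E:
  (22 − 19.8000)²/19.8000 = 0.2444
  (17 − 19.2000)²/19.2000 = 0.2521
  (11 − 13.2000)²/13.2000 = 0.3667
  (15 − 12.8000)²/12.8000 = 0.3781
χ² = 0.2444 + 0.2521 + 0.3667 + 0.3781 = 1.241

1.241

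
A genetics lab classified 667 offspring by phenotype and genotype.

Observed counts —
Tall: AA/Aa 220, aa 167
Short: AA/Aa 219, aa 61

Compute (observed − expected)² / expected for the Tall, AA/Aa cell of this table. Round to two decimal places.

4.73

Row total (Tall) = 387; column total (AA/Aa) = 439; N = 667.
Expected count E = 387 × 439 / 667 = 254.712.
Contribution = (O − E)²/E = (220 − 254.712)² / 254.712 = 4.73.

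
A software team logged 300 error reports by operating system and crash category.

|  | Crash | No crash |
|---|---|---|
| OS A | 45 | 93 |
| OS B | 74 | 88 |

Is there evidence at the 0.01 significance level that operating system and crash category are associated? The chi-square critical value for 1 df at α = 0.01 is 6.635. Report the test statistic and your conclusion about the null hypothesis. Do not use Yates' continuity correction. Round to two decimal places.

5.32; fail to reject H₀

Row totals: 138, 162. Column totals: 119, 181. Grand total N = 300.
Expected counts (row total × column total / N):
  OS A, Crash: 138×119/300 = 54.740
  OS A, No crash: 138×181/300 = 83.260
  OS B, Crash: 162×119/300 = 64.260
  OS B, No crash: 162×181/300 = 97.740
Contributions (O − E)²/E:
  (45 − 54.740)²/54.740 = 1.7331
  (93 − 83.260)²/83.260 = 1.1394
  (74 − 64.260)²/64.260 = 1.4763
  (88 − 97.740)²/97.740 = 0.9706
χ² = 1.7331 + 1.1394 + 1.4763 + 0.9706 = 5.32
df = (2−1)(2−1) = 1. Since 5.32 < 6.635, fail to reject the null hypothesis of independence at α = 0.01.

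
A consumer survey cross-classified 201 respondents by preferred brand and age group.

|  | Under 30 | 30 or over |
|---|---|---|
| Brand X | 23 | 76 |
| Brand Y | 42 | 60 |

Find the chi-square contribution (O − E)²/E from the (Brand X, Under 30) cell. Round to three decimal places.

Row total (Brand X) = 99; column total (Under 30) = 65; N = 201.
Expected count E = 99 × 65 / 201 = 32.0149.
Contribution = (O − E)²/E = (23 − 32.0149)² / 32.0149 = 2.538.

2.538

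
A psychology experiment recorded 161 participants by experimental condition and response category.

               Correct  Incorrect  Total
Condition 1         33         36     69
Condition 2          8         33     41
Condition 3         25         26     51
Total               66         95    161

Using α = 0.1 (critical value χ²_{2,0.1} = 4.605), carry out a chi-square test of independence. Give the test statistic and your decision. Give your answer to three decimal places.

Grand total N = 161.
Expected counts (row total × column total / N):
  Condition 1, Correct: 69×66/161 = 28.28571
  Condition 1, Incorrect: 69×95/161 = 40.71429
  Condition 2, Correct: 41×66/161 = 16.80745
  Condition 2, Incorrect: 41×95/161 = 24.19255
  Condition 3, Correct: 51×66/161 = 20.90683
  Condition 3, Incorrect: 51×95/161 = 30.09317
Contributions (O − E)²/E:
  (33 − 28.28571)²/28.28571 = 0.7857
  (36 − 40.71429)²/40.71429 = 0.5459
  (8 − 16.80745)²/16.80745 = 4.6153
  (33 − 24.19255)²/24.19255 = 3.2064
  (25 − 20.90683)²/20.90683 = 0.8014
  (26 − 30.09317)²/30.09317 = 0.5567
χ² = 0.7857 + 0.5459 + 4.6153 + 3.2064 + 0.8014 + 0.5567 = 10.511
df = (3−1)(2−1) = 2. Since 10.511 > 4.605, reject the null hypothesis of independence at α = 0.1.

10.511; reject H₀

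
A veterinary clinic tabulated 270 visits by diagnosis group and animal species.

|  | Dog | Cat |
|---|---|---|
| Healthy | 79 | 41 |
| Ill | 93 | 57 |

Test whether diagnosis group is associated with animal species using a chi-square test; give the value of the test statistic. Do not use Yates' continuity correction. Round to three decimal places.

0.424

Row totals: 120, 150. Column totals: 172, 98. Grand total N = 270.
Expected counts (row total × column total / N):
  Healthy, Dog: 120×172/270 = 76.4444
  Healthy, Cat: 120×98/270 = 43.5556
  Ill, Dog: 150×172/270 = 95.5556
  Ill, Cat: 150×98/270 = 54.4444
Contributions (O − E)²/E:
  (79 − 76.4444)²/76.4444 = 0.0854
  (41 − 43.5556)²/43.5556 = 0.1499
  (93 − 95.5556)²/95.5556 = 0.0683
  (57 − 54.4444)²/54.4444 = 0.1200
χ² = 0.0854 + 0.1499 + 0.0683 + 0.1200 = 0.424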